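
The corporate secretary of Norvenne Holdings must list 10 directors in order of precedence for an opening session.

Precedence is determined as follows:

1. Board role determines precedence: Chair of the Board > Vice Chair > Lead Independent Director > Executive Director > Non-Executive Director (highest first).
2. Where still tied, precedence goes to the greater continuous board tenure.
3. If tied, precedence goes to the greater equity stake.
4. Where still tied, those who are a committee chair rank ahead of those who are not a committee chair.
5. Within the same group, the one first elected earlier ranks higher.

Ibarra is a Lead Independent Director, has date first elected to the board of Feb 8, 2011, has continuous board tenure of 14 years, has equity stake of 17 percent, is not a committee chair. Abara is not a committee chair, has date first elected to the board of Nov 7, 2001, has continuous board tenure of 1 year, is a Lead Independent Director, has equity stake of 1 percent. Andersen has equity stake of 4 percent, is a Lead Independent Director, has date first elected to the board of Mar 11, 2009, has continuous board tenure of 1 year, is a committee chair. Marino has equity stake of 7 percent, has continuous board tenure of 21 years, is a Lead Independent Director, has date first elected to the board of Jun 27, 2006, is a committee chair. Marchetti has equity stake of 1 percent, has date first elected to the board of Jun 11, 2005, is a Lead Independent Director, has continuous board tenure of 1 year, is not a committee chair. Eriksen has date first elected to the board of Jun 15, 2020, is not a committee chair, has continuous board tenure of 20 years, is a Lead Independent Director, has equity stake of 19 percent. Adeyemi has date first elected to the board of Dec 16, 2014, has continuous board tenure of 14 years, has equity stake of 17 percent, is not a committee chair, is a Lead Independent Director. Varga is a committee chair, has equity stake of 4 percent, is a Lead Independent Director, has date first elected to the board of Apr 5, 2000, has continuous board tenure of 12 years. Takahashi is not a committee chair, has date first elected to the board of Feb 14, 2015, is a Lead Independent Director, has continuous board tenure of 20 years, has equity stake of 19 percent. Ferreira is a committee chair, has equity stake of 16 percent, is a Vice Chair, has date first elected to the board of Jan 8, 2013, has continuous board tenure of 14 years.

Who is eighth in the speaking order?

By board role: Ferreira (Vice Chair); then Marino, Takahashi, Eriksen, Ibarra, Adeyemi, Varga, Andersen, Abara and Marchetti (Lead Independent Director).
Among Marino, Takahashi, Eriksen, Ibarra, Adeyemi, Varga, Andersen, Abara and Marchetti, by continuous board tenure (higher first): Marino (21 years) before Takahashi and Eriksen (20 years) before Ibarra and Adeyemi (14 years) before Varga (12 years) before Andersen, Abara and Marchetti (1 year).
Takahashi and Eriksen both have equity stake 19 percent, so the next rule applies.
Takahashi and Eriksen are each not a committee chair, so the next rule applies.
Among Takahashi and Eriksen, by date first elected to the board (earlier first): Takahashi (Feb 14, 2015) before Eriksen (Jun 15, 2020).
Ibarra and Adeyemi both have equity stake 17 percent, so the next rule applies.
Ibarra and Adeyemi are each not a committee chair, so the next rule applies.
Among Ibarra and Adeyemi, by date first elected to the board (earlier first): Ibarra (Feb 8, 2011) before Adeyemi (Dec 16, 2014).
Among Andersen, Abara and Marchetti, by equity stake (higher first): Andersen (4 percent) before Abara and Marchetti (1 percent).
Abara and Marchetti are each not a committee chair, so the next rule applies.
Among Abara and Marchetti, by date first elected to the board (earlier first): Abara (Nov 7, 2001) before Marchetti (Jun 11, 2005).
Order: Ferreira, Marino, Takahashi, Eriksen, Ibarra, Adeyemi, Varga, Andersen, Abara, Marchetti.

Andersen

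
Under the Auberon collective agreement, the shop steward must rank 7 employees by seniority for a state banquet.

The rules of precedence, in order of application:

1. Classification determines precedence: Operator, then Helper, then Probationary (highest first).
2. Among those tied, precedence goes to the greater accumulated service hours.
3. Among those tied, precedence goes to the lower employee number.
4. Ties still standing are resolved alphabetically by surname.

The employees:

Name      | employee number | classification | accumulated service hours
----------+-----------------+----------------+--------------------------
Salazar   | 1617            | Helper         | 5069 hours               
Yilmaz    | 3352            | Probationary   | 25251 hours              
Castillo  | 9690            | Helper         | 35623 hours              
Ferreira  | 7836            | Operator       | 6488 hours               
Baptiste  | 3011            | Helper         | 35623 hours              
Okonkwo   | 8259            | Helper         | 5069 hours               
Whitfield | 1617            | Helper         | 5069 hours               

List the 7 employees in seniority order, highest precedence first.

By classification: Ferreira (Operator); then Baptiste, Castillo, Salazar, Whitfield and Okonkwo (Helper); then Yilmaz (Probationary).
Among Baptiste, Castillo, Salazar, Whitfield and Okonkwo, by accumulated service hours (higher first): Baptiste and Castillo (35623 hours) before Salazar, Whitfield and Okonkwo (5069 hours).
Among Baptiste and Castillo, by employee number (lower first): Baptiste (3011) before Castillo (9690).
Among Salazar, Whitfield and Okonkwo, by employee number (lower first): Salazar and Whitfield (1617) before Okonkwo (8259).
Among Salazar and Whitfield, alphabetically by surname: Salazar before Whitfield.
Full order: Ferreira, Baptiste, Castillo, Salazar, Whitfield, Okonkwo, Yilmaz.

Ferreira, Baptiste, Castillo, Salazar, Whitfield, Okonkwo, Yilmaz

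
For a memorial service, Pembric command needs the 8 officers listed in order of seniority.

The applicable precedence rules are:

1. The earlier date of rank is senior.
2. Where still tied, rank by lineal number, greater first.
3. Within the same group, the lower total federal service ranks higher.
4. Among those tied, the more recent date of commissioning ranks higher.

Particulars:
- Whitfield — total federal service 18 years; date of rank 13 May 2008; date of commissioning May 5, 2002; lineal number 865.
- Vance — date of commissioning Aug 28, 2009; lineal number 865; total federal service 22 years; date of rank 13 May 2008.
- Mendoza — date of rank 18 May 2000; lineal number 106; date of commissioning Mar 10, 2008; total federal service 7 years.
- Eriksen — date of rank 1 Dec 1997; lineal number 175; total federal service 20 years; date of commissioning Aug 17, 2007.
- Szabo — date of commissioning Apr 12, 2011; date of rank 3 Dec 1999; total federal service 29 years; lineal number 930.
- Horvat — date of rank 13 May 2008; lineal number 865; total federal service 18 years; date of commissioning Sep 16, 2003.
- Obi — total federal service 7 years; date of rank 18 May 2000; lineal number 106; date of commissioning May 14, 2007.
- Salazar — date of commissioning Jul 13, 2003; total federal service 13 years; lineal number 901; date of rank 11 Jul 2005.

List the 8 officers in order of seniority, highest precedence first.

Eriksen, Szabo, Mendoza, Obi, Salazar, Horvat, Whitfield, Vance

By date of rank (earlier first): Eriksen (1 Dec 1997); then Szabo (3 Dec 1999); then Mendoza and Obi (both 18 May 2000); then Salazar (11 Jul 2005); then Horvat, Whitfield and Vance (each 13 May 2008).
Mendoza and Obi both have lineal number 106, so the next rule applies.
Mendoza and Obi both have total federal service 7 years, so the next rule applies.
Among Mendoza and Obi, by date of commissioning (later first): Mendoza (Mar 10, 2008) before Obi (May 14, 2007).
Horvat, Whitfield and Vance all have lineal number 865, so the next rule applies.
Among Horvat, Whitfield and Vance, by total federal service (lower first): Horvat and Whitfield (18 years) before Vance (22 years).
Among Horvat and Whitfield, by date of commissioning (later first): Horvat (Sep 16, 2003) before Whitfield (May 5, 2002).
Full order: Eriksen, Szabo, Mendoza, Obi, Salazar, Horvat, Whitfield, Vance.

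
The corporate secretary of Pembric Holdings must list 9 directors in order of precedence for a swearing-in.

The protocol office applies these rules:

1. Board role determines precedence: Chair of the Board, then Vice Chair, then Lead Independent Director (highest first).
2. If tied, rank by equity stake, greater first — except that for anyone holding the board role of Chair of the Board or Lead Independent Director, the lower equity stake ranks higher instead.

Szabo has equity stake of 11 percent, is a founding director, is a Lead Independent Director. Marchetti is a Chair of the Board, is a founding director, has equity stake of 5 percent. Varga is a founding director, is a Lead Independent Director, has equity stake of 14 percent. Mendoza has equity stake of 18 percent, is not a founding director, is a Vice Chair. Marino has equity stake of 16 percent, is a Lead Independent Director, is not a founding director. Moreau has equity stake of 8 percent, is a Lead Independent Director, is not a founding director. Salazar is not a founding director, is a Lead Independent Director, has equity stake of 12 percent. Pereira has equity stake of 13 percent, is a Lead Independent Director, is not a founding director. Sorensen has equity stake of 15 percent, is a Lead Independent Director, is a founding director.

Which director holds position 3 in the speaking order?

Moreau

By board role: Marchetti (Chair of the Board); then Mendoza (Vice Chair); then Moreau, Szabo, Salazar, Pereira, Varga, Sorensen and Marino (Lead Independent Director).
Among Moreau, Szabo, Salazar, Pereira, Varga, Sorensen and Marino, by equity stake (lower first) (reversed rule for this group): Moreau (8 percent) before Szabo (11 percent) before Salazar (12 percent) before Pereira (13 percent) before Varga (14 percent) before Sorensen (15 percent) before Marino (16 percent).
Order: Marchetti, Mendoza, Moreau, Szabo, Salazar, Pereira, Varga, Sorensen, Marino.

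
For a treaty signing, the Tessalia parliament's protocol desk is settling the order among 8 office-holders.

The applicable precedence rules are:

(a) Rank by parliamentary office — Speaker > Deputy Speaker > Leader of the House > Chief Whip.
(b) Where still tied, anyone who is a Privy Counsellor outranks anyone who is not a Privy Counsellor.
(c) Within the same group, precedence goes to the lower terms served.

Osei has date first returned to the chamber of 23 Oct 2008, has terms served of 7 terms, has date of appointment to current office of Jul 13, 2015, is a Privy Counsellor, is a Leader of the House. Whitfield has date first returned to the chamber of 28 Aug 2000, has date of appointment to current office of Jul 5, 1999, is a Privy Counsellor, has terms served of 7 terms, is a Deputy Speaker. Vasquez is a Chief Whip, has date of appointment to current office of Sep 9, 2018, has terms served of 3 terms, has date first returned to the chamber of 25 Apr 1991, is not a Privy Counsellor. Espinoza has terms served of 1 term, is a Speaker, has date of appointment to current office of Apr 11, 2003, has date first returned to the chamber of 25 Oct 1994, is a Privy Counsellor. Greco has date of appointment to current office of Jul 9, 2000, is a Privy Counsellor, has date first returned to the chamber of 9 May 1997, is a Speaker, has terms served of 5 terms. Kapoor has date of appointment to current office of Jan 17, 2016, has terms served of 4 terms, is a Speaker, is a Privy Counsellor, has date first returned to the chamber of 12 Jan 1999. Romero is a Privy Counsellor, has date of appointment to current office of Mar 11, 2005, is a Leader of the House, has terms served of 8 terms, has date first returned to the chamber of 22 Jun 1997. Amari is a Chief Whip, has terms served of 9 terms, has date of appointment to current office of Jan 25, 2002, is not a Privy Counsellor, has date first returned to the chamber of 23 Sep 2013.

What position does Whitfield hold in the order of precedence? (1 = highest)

By parliamentary office: Espinoza, Kapoor and Greco (Speaker); then Whitfield (Deputy Speaker); then Osei and Romero (Leader of the House); then Vasquez and Amari (Chief Whip).
Espinoza, Kapoor and Greco are each a Privy Counsellor, so the next rule applies.
Among Espinoza, Kapoor and Greco, by terms served (lower first): Espinoza (1 term) before Kapoor (4 terms) before Greco (5 terms).
Osei and Romero are each a Privy Counsellor, so the next rule applies.
Among Osei and Romero, by terms served (lower first): Osei (7 terms) before Romero (8 terms).
Vasquez and Amari are each not a Privy Counsellor, so the next rule applies.
Among Vasquez and Amari, by terms served (lower first): Vasquez (3 terms) before Amari (9 terms).
Order: Espinoza, Kapoor, Greco, Whitfield, Osei, Romero, Vasquez, Amari. So position 4.

4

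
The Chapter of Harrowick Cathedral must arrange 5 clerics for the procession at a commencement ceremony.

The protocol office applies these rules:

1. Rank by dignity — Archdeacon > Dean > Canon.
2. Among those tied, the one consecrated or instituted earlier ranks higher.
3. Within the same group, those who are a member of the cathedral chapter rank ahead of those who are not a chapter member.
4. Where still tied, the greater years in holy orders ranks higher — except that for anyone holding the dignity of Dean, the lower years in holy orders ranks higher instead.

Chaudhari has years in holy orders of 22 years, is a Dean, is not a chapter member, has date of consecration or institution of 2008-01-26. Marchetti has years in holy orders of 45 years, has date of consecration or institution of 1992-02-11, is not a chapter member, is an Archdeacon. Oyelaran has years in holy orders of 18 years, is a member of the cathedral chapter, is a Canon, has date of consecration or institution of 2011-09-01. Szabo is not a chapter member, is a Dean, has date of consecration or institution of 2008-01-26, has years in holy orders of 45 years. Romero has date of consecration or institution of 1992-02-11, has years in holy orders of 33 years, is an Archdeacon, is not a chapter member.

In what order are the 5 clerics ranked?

Marchetti, Romero, Chaudhari, Szabo, Oyelaran

By dignity: Marchetti and Romero (Archdeacon); then Chaudhari and Szabo (Dean); then Oyelaran (Canon).
Marchetti and Romero both have date of consecration or institution 1992-02-11, so the next rule applies.
Marchetti and Romero are each not a chapter member, so the next rule applies.
Among Marchetti and Romero, by years in holy orders (higher first): Marchetti (45 years) before Romero (33 years).
Chaudhari and Szabo both have date of consecration or institution 2008-01-26, so the next rule applies.
Chaudhari and Szabo are each not a chapter member, so the next rule applies.
Among Chaudhari and Szabo, by years in holy orders (lower first) (reversed rule for this group): Chaudhari (22 years) before Szabo (45 years).
Full order: Marchetti, Romero, Chaudhari, Szabo, Oyelaran.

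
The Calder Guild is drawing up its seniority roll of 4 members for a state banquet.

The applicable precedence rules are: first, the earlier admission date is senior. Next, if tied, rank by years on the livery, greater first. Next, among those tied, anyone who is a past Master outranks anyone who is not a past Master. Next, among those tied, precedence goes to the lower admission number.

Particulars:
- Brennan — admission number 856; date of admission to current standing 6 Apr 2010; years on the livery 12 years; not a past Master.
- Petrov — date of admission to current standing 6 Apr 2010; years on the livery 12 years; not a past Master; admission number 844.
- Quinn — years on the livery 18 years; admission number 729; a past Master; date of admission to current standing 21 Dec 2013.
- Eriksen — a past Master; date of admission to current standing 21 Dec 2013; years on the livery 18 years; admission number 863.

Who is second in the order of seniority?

Brennan

By date of admission to current standing (earlier first): Petrov and Brennan (both 6 Apr 2010); then Quinn and Eriksen (both 21 Dec 2013).
Petrov and Brennan both have years on the livery 12 years, so the next rule applies.
Petrov and Brennan are each not a past Master, so the next rule applies.
Among Petrov and Brennan, by admission number (lower first): Petrov (844) before Brennan (856).
Quinn and Eriksen both have years on the livery 18 years, so the next rule applies.
Quinn and Eriksen are each a past Master, so the next rule applies.
Among Quinn and Eriksen, by admission number (lower first): Quinn (729) before Eriksen (863).
Order: Petrov, Brennan, Quinn, Eriksen.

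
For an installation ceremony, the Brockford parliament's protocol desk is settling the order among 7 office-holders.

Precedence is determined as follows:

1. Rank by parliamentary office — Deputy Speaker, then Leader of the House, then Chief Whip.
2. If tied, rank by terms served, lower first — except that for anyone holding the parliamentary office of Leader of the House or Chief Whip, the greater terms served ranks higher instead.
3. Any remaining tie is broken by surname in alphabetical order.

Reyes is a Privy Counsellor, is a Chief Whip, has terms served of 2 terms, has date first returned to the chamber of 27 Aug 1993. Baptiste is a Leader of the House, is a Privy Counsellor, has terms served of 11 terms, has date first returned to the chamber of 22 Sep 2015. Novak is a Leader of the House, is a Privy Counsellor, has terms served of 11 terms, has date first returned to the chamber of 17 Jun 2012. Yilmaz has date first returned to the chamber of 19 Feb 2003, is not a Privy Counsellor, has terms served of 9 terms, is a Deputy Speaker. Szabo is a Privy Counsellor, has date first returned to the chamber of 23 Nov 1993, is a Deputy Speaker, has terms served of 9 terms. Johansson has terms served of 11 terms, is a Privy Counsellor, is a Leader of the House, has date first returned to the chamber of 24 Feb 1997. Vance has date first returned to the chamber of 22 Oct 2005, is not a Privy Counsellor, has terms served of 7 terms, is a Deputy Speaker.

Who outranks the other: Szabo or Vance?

By parliamentary office: Vance, Szabo and Yilmaz (Deputy Speaker); then Baptiste, Johansson and Novak (Leader of the House); then Reyes (Chief Whip).
Among Vance, Szabo and Yilmaz, by terms served (lower first): Vance (7 terms) before Szabo and Yilmaz (9 terms).
Among Szabo and Yilmaz, alphabetically by surname: Szabo before Yilmaz.
Baptiste, Johansson and Novak all have terms served 11 terms, so the next rule applies.
Among Baptiste, Johansson and Novak, alphabetically by surname: Baptiste before Johansson before Novak.
So Vance takes precedence.

Vance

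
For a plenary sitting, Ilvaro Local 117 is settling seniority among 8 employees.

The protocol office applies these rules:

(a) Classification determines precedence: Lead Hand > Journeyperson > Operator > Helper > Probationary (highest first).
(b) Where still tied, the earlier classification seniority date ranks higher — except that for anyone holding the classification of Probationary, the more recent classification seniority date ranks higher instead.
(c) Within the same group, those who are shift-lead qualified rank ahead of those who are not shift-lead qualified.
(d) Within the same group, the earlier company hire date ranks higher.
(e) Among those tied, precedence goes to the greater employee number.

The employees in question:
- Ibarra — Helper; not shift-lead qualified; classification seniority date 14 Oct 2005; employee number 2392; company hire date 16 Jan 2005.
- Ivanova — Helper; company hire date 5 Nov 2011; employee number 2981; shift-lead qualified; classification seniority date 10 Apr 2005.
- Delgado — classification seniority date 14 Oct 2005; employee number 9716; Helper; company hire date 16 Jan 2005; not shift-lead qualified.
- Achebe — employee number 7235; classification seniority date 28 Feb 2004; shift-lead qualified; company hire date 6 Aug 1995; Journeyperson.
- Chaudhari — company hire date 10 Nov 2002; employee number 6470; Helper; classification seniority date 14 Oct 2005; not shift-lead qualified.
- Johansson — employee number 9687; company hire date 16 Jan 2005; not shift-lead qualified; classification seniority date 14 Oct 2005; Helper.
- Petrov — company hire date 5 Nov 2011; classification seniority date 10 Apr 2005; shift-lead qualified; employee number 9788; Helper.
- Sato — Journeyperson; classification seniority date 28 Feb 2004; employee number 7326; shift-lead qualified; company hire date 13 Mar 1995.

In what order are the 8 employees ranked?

Sato, Achebe, Petrov, Ivanova, Chaudhari, Delgado, Johansson, Ibarra

By classification: Sato and Achebe (Journeyperson); then Petrov, Ivanova, Chaudhari, Delgado, Johansson and Ibarra (Helper).
Sato and Achebe both have classification seniority date 28 Feb 2004, so the next rule applies.
Sato and Achebe are each shift-lead qualified, so the next rule applies.
Among Sato and Achebe, by company hire date (earlier first): Sato (13 Mar 1995) before Achebe (6 Aug 1995).
Among Petrov, Ivanova, Chaudhari, Delgado, Johansson and Ibarra, by classification seniority date (earlier first): Petrov and Ivanova (10 Apr 2005) before Chaudhari, Delgado, Johansson and Ibarra (14 Oct 2005).
Petrov and Ivanova are each shift-lead qualified, so the next rule applies.
Petrov and Ivanova both have company hire date 5 Nov 2011, so the next rule applies.
Among Petrov and Ivanova, by employee number (higher first): Petrov (9788) before Ivanova (2981).
Chaudhari, Delgado, Johansson and Ibarra are each not shift-lead qualified, so the next rule applies.
Among Chaudhari, Delgado, Johansson and Ibarra, by company hire date (earlier first): Chaudhari (10 Nov 2002) before Delgado, Johansson and Ibarra (16 Jan 2005).
Among Delgado, Johansson and Ibarra, by employee number (higher first): Delgado (9716) before Johansson (9687) before Ibarra (2392).
Full order: Sato, Achebe, Petrov, Ivanova, Chaudhari, Delgado, Johansson, Ibarra.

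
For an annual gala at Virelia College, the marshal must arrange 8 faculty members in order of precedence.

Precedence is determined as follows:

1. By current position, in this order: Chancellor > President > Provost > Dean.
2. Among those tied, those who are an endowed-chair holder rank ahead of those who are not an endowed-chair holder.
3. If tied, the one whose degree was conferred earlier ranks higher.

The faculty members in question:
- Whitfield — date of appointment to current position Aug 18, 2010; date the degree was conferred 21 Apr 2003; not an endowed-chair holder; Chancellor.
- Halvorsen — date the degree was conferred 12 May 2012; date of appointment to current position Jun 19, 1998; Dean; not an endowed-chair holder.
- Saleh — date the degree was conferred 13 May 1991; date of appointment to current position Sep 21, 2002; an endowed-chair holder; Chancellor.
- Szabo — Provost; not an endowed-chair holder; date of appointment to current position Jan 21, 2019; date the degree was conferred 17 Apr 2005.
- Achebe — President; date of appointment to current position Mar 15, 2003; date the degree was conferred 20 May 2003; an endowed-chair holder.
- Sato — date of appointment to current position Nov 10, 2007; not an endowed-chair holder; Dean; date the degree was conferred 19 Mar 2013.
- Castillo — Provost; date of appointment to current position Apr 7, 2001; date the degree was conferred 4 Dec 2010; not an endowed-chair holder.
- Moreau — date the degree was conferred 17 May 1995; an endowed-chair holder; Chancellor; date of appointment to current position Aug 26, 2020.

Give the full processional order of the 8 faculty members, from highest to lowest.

By current position: Saleh, Moreau and Whitfield (Chancellor); then Achebe (President); then Szabo and Castillo (Provost); then Halvorsen and Sato (Dean).
Among Saleh, Moreau and Whitfield, an endowed-chair holder before not an endowed-chair holder: Saleh and Moreau (an endowed-chair holder) before Whitfield (not an endowed-chair holder).
Among Saleh and Moreau, by date the degree was conferred (earlier first): Saleh (13 May 1991) before Moreau (17 May 1995).
Szabo and Castillo are each not an endowed-chair holder, so the next rule applies.
Among Szabo and Castillo, by date the degree was conferred (earlier first): Szabo (17 Apr 2005) before Castillo (4 Dec 2010).
Halvorsen and Sato are each not an endowed-chair holder, so the next rule applies.
Among Halvorsen and Sato, by date the degree was conferred (earlier first): Halvorsen (12 May 2012) before Sato (19 Mar 2013).
Full order: Saleh, Moreau, Whitfield, Achebe, Szabo, Castillo, Halvorsen, Sato.

Saleh, Moreau, Whitfield, Achebe, Szabo, Castillo, Halvorsen, Sato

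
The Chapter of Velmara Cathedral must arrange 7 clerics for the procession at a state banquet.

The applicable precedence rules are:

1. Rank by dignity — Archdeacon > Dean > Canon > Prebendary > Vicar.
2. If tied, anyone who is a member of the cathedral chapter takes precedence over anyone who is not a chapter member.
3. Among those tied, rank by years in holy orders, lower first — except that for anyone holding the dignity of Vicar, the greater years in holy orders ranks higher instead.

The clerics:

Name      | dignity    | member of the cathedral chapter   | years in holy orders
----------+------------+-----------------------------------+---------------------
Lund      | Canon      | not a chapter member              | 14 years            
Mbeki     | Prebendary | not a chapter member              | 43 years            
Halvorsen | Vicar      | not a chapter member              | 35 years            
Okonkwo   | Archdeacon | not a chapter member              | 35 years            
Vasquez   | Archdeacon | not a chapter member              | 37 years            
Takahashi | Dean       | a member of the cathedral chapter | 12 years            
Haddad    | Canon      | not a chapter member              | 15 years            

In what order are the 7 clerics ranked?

By dignity: Okonkwo and Vasquez (Archdeacon); then Takahashi (Dean); then Lund and Haddad (Canon); then Mbeki (Prebendary); then Halvorsen (Vicar).
Okonkwo and Vasquez are each not a chapter member, so the next rule applies.
Among Okonkwo and Vasquez, by years in holy orders (lower first): Okonkwo (35 years) before Vasquez (37 years).
Lund and Haddad are each not a chapter member, so the next rule applies.
Among Lund and Haddad, by years in holy orders (lower first): Lund (14 years) before Haddad (15 years).
Full order: Okonkwo, Vasquez, Takahashi, Lund, Haddad, Mbeki, Halvorsen.

Okonkwo, Vasquez, Takahashi, Lund, Haddad, Mbeki, Halvorsen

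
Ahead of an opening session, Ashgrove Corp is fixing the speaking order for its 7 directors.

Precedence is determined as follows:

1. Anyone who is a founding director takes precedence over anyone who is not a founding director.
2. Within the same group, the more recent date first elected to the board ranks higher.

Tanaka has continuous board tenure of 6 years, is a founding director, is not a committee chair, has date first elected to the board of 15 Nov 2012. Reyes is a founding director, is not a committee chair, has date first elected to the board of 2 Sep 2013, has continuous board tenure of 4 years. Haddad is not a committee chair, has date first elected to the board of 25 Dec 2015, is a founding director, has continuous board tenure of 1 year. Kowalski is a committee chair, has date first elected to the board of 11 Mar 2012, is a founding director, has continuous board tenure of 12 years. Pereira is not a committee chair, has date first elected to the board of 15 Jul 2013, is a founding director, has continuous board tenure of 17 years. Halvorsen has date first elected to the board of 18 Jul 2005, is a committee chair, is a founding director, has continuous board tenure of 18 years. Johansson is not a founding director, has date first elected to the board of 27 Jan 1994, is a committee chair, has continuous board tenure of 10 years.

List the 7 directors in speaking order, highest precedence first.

By the first rule: Haddad, Reyes, Pereira, Tanaka, Kowalski and Halvorsen (each a founding director); then Johansson (not a founding director).
Among Haddad, Reyes, Pereira, Tanaka, Kowalski and Halvorsen, by date first elected to the board (later first): Haddad (25 Dec 2015) before Reyes (2 Sep 2013) before Pereira (15 Jul 2013) before Tanaka (15 Nov 2012) before Kowalski (11 Mar 2012) before Halvorsen (18 Jul 2005).
Full order: Haddad, Reyes, Pereira, Tanaka, Kowalski, Halvorsen, Johansson.

Haddad, Reyes, Pereira, Tanaka, Kowalski, Halvorsen, Johansson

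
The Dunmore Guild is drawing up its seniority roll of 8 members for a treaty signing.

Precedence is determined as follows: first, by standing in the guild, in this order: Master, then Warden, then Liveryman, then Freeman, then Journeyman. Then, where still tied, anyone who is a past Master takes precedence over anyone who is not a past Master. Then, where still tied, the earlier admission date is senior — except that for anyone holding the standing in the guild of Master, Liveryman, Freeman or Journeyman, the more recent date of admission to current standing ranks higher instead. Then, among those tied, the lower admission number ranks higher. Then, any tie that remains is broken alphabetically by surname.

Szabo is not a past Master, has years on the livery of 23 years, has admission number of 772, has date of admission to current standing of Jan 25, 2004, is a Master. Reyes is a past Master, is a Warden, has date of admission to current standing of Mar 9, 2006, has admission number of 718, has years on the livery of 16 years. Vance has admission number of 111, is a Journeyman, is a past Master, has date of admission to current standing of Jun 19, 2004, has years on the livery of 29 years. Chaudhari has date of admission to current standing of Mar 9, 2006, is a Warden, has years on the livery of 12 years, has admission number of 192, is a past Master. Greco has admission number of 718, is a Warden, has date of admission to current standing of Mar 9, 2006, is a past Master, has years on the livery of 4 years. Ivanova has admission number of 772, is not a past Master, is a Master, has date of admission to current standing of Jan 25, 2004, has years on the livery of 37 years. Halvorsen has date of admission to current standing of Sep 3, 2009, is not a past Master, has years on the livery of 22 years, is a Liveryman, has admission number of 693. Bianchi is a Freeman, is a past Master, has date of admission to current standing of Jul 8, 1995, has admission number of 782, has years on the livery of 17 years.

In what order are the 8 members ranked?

Ivanova, Szabo, Chaudhari, Greco, Reyes, Halvorsen, Bianchi, Vance

By standing in the guild: Ivanova and Szabo (Master); then Chaudhari, Greco and Reyes (Warden); then Halvorsen (Liveryman); then Bianchi (Freeman); then Vance (Journeyman).
Ivanova and Szabo are each not a past Master, so the next rule applies.
Ivanova and Szabo both have date of admission to current standing Jan 25, 2004, so the next rule applies.
Ivanova and Szabo both have admission number 772, so the next rule applies.
Among Ivanova and Szabo, alphabetically by surname: Ivanova before Szabo.
Chaudhari, Greco and Reyes are each a past Master, so the next rule applies.
Chaudhari, Greco and Reyes all have date of admission to current standing Mar 9, 2006, so the next rule applies.
Among Chaudhari, Greco and Reyes, by admission number (lower first): Chaudhari (192) before Greco and Reyes (718).
Among Greco and Reyes, alphabetically by surname: Greco before Reyes.
Full order: Ivanova, Szabo, Chaudhari, Greco, Reyes, Halvorsen, Bianchi, Vance.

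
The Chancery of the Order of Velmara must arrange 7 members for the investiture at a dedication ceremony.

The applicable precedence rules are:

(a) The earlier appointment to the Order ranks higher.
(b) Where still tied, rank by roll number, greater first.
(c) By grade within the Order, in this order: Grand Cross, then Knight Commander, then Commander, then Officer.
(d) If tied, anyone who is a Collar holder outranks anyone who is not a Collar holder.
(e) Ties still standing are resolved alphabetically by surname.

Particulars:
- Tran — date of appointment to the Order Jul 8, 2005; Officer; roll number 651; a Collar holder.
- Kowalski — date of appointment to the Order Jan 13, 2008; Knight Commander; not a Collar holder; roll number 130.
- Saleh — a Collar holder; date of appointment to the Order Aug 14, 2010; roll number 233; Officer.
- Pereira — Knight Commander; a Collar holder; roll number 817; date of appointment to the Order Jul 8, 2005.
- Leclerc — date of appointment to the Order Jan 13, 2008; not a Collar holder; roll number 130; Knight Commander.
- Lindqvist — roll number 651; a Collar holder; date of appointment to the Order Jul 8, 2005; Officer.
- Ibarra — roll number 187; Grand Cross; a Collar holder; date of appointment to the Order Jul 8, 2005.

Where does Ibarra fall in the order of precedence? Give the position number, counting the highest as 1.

By date of appointment to the Order (earlier first): Pereira, Lindqvist, Tran and Ibarra (each Jul 8, 2005); then Kowalski and Leclerc (both Jan 13, 2008); then Saleh (Aug 14, 2010).
Among Pereira, Lindqvist, Tran and Ibarra, by roll number (higher first): Pereira (817) before Lindqvist and Tran (651) before Ibarra (187).
Lindqvist and Tran are each Officer, so the next rule applies.
Lindqvist and Tran are each a Collar holder, so the next rule applies.
Among Lindqvist and Tran, alphabetically by surname: Lindqvist before Tran.
Kowalski and Leclerc both have roll number 130, so the next rule applies.
Kowalski and Leclerc are each Knight Commander, so the next rule applies.
Kowalski and Leclerc are each not a Collar holder, so the next rule applies.
Among Kowalski and Leclerc, alphabetically by surname: Kowalski before Leclerc.
Order: Pereira, Lindqvist, Tran, Ibarra, Kowalski, Leclerc, Saleh. So position 4.

4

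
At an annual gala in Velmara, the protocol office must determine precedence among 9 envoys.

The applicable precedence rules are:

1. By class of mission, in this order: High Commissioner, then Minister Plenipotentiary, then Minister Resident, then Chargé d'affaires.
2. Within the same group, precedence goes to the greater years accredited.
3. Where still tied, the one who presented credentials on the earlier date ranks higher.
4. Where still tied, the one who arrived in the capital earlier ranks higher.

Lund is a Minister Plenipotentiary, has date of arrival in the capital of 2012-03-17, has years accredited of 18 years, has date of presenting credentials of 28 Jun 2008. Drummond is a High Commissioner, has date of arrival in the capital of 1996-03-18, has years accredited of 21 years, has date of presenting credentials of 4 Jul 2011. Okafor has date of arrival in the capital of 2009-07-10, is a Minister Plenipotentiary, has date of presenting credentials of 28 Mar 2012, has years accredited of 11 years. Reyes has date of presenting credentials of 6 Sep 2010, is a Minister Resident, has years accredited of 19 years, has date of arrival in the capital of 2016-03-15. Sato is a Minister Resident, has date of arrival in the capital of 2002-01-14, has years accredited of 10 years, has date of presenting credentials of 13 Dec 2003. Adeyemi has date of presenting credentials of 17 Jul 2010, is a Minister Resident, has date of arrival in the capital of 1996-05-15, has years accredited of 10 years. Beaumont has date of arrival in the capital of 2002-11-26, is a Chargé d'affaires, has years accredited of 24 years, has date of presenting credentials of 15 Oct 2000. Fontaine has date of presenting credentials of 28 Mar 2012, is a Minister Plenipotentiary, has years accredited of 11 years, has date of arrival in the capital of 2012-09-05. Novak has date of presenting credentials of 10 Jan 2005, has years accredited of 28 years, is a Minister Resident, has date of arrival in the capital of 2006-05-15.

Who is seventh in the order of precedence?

By class of mission: Drummond (High Commissioner); then Lund, Okafor and Fontaine (Minister Plenipotentiary); then Novak, Reyes, Sato and Adeyemi (Minister Resident); then Beaumont (Chargé d'affaires).
Among Lund, Okafor and Fontaine, by years accredited (higher first): Lund (18 years) before Okafor and Fontaine (11 years).
Okafor and Fontaine both have date of presenting credentials 28 Mar 2012, so the next rule applies.
Among Okafor and Fontaine, by date of arrival in the capital (earlier first): Okafor (2009-07-10) before Fontaine (2012-09-05).
Among Novak, Reyes, Sato and Adeyemi, by years accredited (higher first): Novak (28 years) before Reyes (19 years) before Sato and Adeyemi (10 years).
Among Sato and Adeyemi, by date of presenting credentials (earlier first): Sato (13 Dec 2003) before Adeyemi (17 Jul 2010).
Order: Drummond, Lund, Okafor, Fontaine, Novak, Reyes, Sato, Adeyemi, Beaumont.

Sato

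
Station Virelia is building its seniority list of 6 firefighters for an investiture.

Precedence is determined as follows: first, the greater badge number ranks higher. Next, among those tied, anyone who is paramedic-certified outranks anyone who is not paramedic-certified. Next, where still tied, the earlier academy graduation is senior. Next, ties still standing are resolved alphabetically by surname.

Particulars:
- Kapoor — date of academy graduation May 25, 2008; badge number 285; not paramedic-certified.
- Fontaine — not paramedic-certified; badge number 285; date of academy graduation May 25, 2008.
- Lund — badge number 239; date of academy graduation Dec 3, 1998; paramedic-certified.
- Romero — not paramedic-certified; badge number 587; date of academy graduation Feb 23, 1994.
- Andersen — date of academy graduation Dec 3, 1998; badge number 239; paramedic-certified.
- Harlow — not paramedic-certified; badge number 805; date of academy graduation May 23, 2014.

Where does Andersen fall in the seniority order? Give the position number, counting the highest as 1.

By badge number (higher first): Harlow (805); then Romero (587); then Fontaine and Kapoor (both 285); then Andersen and Lund (both 239).
Fontaine and Kapoor are each not paramedic-certified, so the next rule applies.
Fontaine and Kapoor both have date of academy graduation May 25, 2008, so the next rule applies.
Among Fontaine and Kapoor, alphabetically by surname: Fontaine before Kapoor.
Andersen and Lund are each paramedic-certified, so the next rule applies.
Andersen and Lund both have date of academy graduation Dec 3, 1998, so the next rule applies.
Among Andersen and Lund, alphabetically by surname: Andersen before Lund.
Order: Harlow, Romero, Fontaine, Kapoor, Andersen, Lund. So position 5.

5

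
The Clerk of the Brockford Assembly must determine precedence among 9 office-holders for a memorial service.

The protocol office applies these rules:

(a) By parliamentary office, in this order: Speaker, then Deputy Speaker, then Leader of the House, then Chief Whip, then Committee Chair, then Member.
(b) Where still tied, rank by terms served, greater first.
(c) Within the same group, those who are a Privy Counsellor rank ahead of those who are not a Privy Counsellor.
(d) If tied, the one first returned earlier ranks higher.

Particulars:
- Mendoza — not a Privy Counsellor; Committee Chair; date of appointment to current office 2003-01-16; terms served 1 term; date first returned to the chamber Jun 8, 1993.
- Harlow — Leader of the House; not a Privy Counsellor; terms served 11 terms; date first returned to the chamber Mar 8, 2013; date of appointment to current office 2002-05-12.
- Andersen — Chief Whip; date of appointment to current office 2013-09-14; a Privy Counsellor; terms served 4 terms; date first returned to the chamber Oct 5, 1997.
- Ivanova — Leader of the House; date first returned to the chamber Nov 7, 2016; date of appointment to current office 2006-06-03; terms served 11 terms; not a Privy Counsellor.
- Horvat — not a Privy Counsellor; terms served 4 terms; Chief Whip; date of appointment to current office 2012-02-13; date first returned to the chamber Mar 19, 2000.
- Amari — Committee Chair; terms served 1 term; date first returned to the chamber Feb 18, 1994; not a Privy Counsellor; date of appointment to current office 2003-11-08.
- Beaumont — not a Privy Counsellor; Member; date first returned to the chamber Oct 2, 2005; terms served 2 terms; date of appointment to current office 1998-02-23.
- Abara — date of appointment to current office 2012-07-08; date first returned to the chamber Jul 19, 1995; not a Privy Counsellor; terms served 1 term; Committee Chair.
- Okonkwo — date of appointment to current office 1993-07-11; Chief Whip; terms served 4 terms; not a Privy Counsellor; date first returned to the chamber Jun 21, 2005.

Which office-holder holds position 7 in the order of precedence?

Amari

By parliamentary office: Harlow and Ivanova (Leader of the House); then Andersen, Horvat and Okonkwo (Chief Whip); then Mendoza, Amari and Abara (Committee Chair); then Beaumont (Member).
Harlow and Ivanova both have terms served 11 terms, so the next rule applies.
Harlow and Ivanova are each not a Privy Counsellor, so the next rule applies.
Among Harlow and Ivanova, by date first returned to the chamber (earlier first): Harlow (Mar 8, 2013) before Ivanova (Nov 7, 2016).
Andersen, Horvat and Okonkwo all have terms served 4 terms, so the next rule applies.
Among Andersen, Horvat and Okonkwo, a Privy Counsellor before not a Privy Counsellor: Andersen (a Privy Counsellor) before Horvat and Okonkwo (not a Privy Counsellor).
Among Horvat and Okonkwo, by date first returned to the chamber (earlier first): Horvat (Mar 19, 2000) before Okonkwo (Jun 21, 2005).
Mendoza, Amari and Abara all have terms served 1 term, so the next rule applies.
Mendoza, Amari and Abara are each not a Privy Counsellor, so the next rule applies.
Among Mendoza, Amari and Abara, by date first returned to the chamber (earlier first): Mendoza (Jun 8, 1993) before Amari (Feb 18, 1994) before Abara (Jul 19, 1995).
Order: Harlow, Ivanova, Andersen, Horvat, Okonkwo, Mendoza, Amari, Abara, Beaumont.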